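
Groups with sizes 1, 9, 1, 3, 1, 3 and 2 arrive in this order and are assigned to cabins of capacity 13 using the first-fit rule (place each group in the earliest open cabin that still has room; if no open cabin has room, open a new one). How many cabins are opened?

  1 → cabin 1 (new)  [load 1/13]
  9 → cabin 1  [load 10/13]
  1 → cabin 1  [load 11/13]
  3 → cabin 2 (new)  [load 3/13]
  1 → cabin 1  [load 12/13]
  3 → cabin 2  [load 6/13]
  2 → cabin 2  [load 8/13]
2 cabins opened.

2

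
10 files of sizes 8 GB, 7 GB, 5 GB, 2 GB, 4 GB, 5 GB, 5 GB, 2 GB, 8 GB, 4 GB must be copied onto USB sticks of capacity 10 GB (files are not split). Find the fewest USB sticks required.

Total = 8 + 8 + 7 + 5 + 5 + 5 + 4 + 4 + 2 + 2 = 50 GB.
Lower bound: ⌈50/10⌉ = 5 USB sticks.
A packing using 6 USB sticks:
  USB stick 1: 8 + 2 = 10
  USB stick 2: 8 + 2 = 10
  USB stick 3: 7 = 7
  USB stick 4: 5 + 5 = 10
  USB stick 5: 5 + 4 = 9
  USB stick 6: 4 = 4
No arrangement into 5 USB sticks stays within capacity, so 6 is optimal.

6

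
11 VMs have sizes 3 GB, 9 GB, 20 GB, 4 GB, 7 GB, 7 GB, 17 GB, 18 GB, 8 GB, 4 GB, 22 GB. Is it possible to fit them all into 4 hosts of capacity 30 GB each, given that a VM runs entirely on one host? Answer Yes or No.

Yes

A valid assignment using 4 hosts:
  host 1: 22 + 8 = 30
  host 2: 20 + 7 + 3 = 30
  host 3: 18 + 7 + 4 = 29
  host 4: 17 + 9 + 4 = 30
Every load is within 30 GB, so 4 hosts suffice.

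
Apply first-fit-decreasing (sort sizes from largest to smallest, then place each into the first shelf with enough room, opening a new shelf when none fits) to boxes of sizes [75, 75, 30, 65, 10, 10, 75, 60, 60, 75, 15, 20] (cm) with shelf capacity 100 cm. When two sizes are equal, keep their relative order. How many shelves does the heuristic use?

Sorted descending: 75, 75, 75, 75, 65, 60, 60, 30, 20, 15, 10, 10.
  75 → shelf 1 (new)  [load 75/100]
  75 → shelf 2 (new)  [load 75/100]
  75 → shelf 3 (new)  [load 75/100]
  75 → shelf 4 (new)  [load 75/100]
  65 → shelf 5 (new)  [load 65/100]
  60 → shelf 6 (new)  [load 60/100]
  60 → shelf 7 (new)  [load 60/100]
  30 → shelf 5  [load 95/100]
  20 → shelf 1  [load 95/100]
  15 → shelf 2  [load 90/100]
  10 → shelf 2  [load 100/100]
  10 → shelf 3  [load 85/100]
7 shelves opened.

7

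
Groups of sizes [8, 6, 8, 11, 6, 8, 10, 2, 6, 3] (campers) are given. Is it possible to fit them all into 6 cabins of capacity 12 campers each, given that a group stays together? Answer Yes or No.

Total = 68 campers; ⌈68/12⌉ = 6.
The bound of 6 does not rule out 6, but exhaustive search shows no assignment into 6 cabins of capacity 12 campers exists — the minimum is 7.

No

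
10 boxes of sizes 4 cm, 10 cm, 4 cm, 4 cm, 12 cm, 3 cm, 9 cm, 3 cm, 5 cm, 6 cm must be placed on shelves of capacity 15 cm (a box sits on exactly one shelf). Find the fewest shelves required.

Total = 12 + 10 + 9 + 6 + 5 + 4 + 4 + 4 + 3 + 3 = 60 cm.
Lower bound: ⌈60/15⌉ = 4 shelves.
A packing using 4 shelves:
  shelf 1: 12 + 3 = 15
  shelf 2: 10 + 5 = 15
  shelf 3: 9 + 6 = 15
  shelf 4: 4 + 4 + 4 + 3 = 15
This matches the lower bound, so 4 is optimal.

4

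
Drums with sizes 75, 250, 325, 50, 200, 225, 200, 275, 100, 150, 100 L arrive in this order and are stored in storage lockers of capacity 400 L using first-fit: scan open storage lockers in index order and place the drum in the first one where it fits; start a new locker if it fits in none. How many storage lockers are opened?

  75 → locker 1 (new)  [load 75/400]
  250 → locker 1  [load 325/400]
  325 → locker 2 (new)  [load 325/400]
  50 → locker 1  [load 375/400]
  200 → locker 3 (new)  [load 200/400]
  225 → locker 4 (new)  [load 225/400]
  200 → locker 3  [load 400/400]
  275 → locker 5 (new)  [load 275/400]
  100 → locker 4  [load 325/400]
  150 → locker 6 (new)  [load 150/400]
  100 → locker 5  [load 375/400]
6 storage lockers opened.

6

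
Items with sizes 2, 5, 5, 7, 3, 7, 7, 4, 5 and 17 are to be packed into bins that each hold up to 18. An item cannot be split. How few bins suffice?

Total = 17 + 7 + 7 + 7 + 5 + 5 + 5 + 4 + 3 + 2 = 62.
Lower bound: ⌈62/18⌉ = 4 bins.
A packing using 4 bins:
  bin 1: 17 = 17
  bin 2: 7 + 7 + 4 = 18
  bin 3: 7 + 5 + 5 = 17
  bin 4: 5 + 3 + 2 = 10
This matches the lower bound, so 4 is optimal.

4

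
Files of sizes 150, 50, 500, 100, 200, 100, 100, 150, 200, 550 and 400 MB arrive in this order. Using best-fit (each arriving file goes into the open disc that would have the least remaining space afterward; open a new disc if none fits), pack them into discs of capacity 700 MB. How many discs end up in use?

4

  150 → disc 1 (new)  [load 150/700]
  50 → disc 1  [load 200/700]
  500 → disc 1  [load 700/700]
  100 → disc 2 (new)  [load 100/700]
  200 → disc 2  [load 300/700]
  100 → disc 2  [load 400/700]
  100 → disc 2  [load 500/700]
  150 → disc 2  [load 650/700]
  200 → disc 3 (new)  [load 200/700]
  550 → disc 4 (new)  [load 550/700]
  400 → disc 3  [load 600/700]
4 discs opened.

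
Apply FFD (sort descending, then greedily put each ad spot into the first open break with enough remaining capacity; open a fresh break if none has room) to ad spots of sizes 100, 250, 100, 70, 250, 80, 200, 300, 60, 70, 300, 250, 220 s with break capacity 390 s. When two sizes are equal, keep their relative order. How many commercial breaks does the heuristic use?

Sorted descending: 300, 300, 250, 250, 250, 220, 200, 100, 100, 80, 70, 70, 60.
  300 → break 1 (new)  [load 300/390]
  300 → break 2 (new)  [load 300/390]
  250 → break 3 (new)  [load 250/390]
  250 → break 4 (new)  [load 250/390]
  250 → break 5 (new)  [load 250/390]
  220 → break 6 (new)  [load 220/390]
  200 → break 7 (new)  [load 200/390]
  100 → break 3  [load 350/390]
  100 → break 4  [load 350/390]
  80 → break 1  [load 380/390]
  70 → break 2  [load 370/390]
  70 → break 5  [load 320/390]
  60 → break 5  [load 380/390]
7 commercial breaks opened.

7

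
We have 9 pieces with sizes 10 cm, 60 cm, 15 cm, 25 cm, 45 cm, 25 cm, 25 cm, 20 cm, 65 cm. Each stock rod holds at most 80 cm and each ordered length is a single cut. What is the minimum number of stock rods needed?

4

Total = 65 + 60 + 45 + 25 + 25 + 25 + 20 + 15 + 10 = 290 cm.
Lower bound: ⌈290/80⌉ = 4 stock rods.
A packing using 4 stock rods:
  stock rod 1: 65 + 15 = 80
  stock rod 2: 60 + 20 = 80
  stock rod 3: 45 + 25 + 10 = 80
  stock rod 4: 25 + 25 = 50
This matches the lower bound, so 4 is optimal.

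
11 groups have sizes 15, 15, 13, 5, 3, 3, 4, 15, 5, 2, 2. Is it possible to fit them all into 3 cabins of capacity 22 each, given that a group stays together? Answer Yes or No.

Total = 82; ⌈82/22⌉ = 4.
At least 4 cabins are required, but only 3 are allowed.

No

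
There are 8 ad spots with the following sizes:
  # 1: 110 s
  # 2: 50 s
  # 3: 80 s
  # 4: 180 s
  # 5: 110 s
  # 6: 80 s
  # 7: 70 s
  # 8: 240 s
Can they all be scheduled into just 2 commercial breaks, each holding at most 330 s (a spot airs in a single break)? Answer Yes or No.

No

Total = 920 s; ⌈920/330⌉ = 3.
At least 3 commercial breaks are required, but only 2 are allowed.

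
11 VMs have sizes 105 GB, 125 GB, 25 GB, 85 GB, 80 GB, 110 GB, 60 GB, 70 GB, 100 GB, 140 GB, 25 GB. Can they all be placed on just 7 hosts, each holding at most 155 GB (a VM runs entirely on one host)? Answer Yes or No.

Yes

A valid assignment using 7 hosts:
  host 1: 140 = 140
  host 2: 125 + 25 = 150
  host 3: 110 + 25 = 135
  host 4: 105 = 105
  host 5: 100 = 100
  host 6: 85 + 70 = 155
  host 7: 80 + 60 = 140
Every load is within 155 GB, so 7 hosts suffice.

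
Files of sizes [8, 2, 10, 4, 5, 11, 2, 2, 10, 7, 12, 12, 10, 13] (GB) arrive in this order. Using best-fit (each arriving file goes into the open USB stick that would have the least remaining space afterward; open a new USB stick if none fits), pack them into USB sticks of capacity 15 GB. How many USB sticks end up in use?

9

  8 → USB stick 1 (new)  [load 8/15]
  2 → USB stick 1  [load 10/15]
  10 → USB stick 2 (new)  [load 10/15]
  4 → USB stick 1  [load 14/15]
  5 → USB stick 2  [load 15/15]
  11 → USB stick 3 (new)  [load 11/15]
  2 → USB stick 3  [load 13/15]
  2 → USB stick 3  [load 15/15]
  10 → USB stick 4 (new)  [load 10/15]
  7 → USB stick 5 (new)  [load 7/15]
  12 → USB stick 6 (new)  [load 12/15]
  12 → USB stick 7 (new)  [load 12/15]
  10 → USB stick 8 (new)  [load 10/15]
  13 → USB stick 9 (new)  [load 13/15]
9 USB sticks opened.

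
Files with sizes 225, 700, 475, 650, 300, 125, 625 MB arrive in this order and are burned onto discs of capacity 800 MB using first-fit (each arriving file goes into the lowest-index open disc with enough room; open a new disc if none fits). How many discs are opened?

5

  225 → disc 1 (new)  [load 225/800]
  700 → disc 2 (new)  [load 700/800]
  475 → disc 1  [load 700/800]
  650 → disc 3 (new)  [load 650/800]
  300 → disc 4 (new)  [load 300/800]
  125 → disc 3  [load 775/800]
  625 → disc 5 (new)  [load 625/800]
5 discs opened.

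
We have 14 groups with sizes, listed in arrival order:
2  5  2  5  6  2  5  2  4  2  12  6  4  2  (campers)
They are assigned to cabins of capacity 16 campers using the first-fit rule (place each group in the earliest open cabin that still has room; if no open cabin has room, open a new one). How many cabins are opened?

4

  2 → cabin 1 (new)  [load 2/16]
  5 → cabin 1  [load 7/16]
  2 → cabin 1  [load 9/16]
  5 → cabin 1  [load 14/16]
  6 → cabin 2 (new)  [load 6/16]
  2 → cabin 1  [load 16/16]
  5 → cabin 2  [load 11/16]
  2 → cabin 2  [load 13/16]
  4 → cabin 3 (new)  [load 4/16]
  2 → cabin 2  [load 15/16]
  12 → cabin 3  [load 16/16]
  6 → cabin 4 (new)  [load 6/16]
  4 → cabin 4  [load 10/16]
  2 → cabin 4  [load 12/16]
4 cabins opened.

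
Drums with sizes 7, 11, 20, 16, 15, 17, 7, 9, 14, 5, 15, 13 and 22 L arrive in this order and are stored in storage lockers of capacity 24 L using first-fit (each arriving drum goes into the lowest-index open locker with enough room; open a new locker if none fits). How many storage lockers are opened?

  7 → locker 1 (new)  [load 7/24]
  11 → locker 1  [load 18/24]
  20 → locker 2 (new)  [load 20/24]
  16 → locker 3 (new)  [load 16/24]
  15 → locker 4 (new)  [load 15/24]
  17 → locker 5 (new)  [load 17/24]
  7 → locker 3  [load 23/24]
  9 → locker 4  [load 24/24]
  14 → locker 6 (new)  [load 14/24]
  5 → locker 1  [load 23/24]
  15 → locker 7 (new)  [load 15/24]
  13 → locker 8 (new)  [load 13/24]
  22 → locker 9 (new)  [load 22/24]
9 storage lockers opened.

9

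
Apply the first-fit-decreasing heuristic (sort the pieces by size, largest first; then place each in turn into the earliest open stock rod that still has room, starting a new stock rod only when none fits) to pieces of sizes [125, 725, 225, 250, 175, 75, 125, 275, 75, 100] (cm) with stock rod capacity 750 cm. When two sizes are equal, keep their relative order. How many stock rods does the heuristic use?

3

Sorted descending: 725, 275, 250, 225, 175, 125, 125, 100, 75, 75.
  725 → stock rod 1 (new)  [load 725/750]
  275 → stock rod 2 (new)  [load 275/750]
  250 → stock rod 2  [load 525/750]
  225 → stock rod 2  [load 750/750]
  175 → stock rod 3 (new)  [load 175/750]
  125 → stock rod 3  [load 300/750]
  125 → stock rod 3  [load 425/750]
  100 → stock rod 3  [load 525/750]
  75 → stock rod 3  [load 600/750]
  75 → stock rod 3  [load 675/750]
3 stock rods opened.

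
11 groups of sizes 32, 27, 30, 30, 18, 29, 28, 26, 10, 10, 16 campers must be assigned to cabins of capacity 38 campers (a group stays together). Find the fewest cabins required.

Total = 32 + 30 + 30 + 29 + 28 + 27 + 26 + 18 + 16 + 10 + 10 = 256 campers.
Lower bound: ⌈256/38⌉ = 7 cabins.
A packing using 8 cabins:
  cabin 1: 32 = 32
  cabin 2: 30 = 30
  cabin 3: 30 = 30
  cabin 4: 29 = 29
  cabin 5: 28 + 10 = 38
  cabin 6: 27 + 10 = 37
  cabin 7: 26 = 26
  cabin 8: 18 + 16 = 34
No arrangement into 7 cabins stays within capacity, so 8 is optimal.

8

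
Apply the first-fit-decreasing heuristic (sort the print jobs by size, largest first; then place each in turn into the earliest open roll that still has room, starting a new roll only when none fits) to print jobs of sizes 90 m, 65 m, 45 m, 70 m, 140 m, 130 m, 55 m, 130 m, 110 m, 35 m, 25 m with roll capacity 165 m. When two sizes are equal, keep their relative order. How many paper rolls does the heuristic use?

6

Sorted descending: 140, 130, 130, 110, 90, 70, 65, 55, 45, 35, 25.
  140 → roll 1 (new)  [load 140/165]
  130 → roll 2 (new)  [load 130/165]
  130 → roll 3 (new)  [load 130/165]
  110 → roll 4 (new)  [load 110/165]
  90 → roll 5 (new)  [load 90/165]
  70 → roll 5  [load 160/165]
  65 → roll 6 (new)  [load 65/165]
  55 → roll 4  [load 165/165]
  45 → roll 6  [load 110/165]
  35 → roll 2  [load 165/165]
  25 → roll 1  [load 165/165]
6 paper rolls opened.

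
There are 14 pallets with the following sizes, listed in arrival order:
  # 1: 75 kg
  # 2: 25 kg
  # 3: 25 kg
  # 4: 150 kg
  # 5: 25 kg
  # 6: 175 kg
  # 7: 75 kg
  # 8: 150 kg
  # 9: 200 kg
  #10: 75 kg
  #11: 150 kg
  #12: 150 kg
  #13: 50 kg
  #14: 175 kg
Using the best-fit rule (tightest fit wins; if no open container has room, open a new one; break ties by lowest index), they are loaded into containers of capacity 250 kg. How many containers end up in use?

8

  75 → container 1 (new)  [load 75/250]
  25 → container 1  [load 100/250]
  25 → container 1  [load 125/250]
  150 → container 2 (new)  [load 150/250]
  25 → container 2  [load 175/250]
  175 → container 3 (new)  [load 175/250]
  75 → container 2  [load 250/250]
  150 → container 4 (new)  [load 150/250]
  200 → container 5 (new)  [load 200/250]
  75 → container 3  [load 250/250]
  150 → container 6 (new)  [load 150/250]
  150 → container 7 (new)  [load 150/250]
  50 → container 5  [load 250/250]
  175 → container 8 (new)  [load 175/250]
8 containers opened.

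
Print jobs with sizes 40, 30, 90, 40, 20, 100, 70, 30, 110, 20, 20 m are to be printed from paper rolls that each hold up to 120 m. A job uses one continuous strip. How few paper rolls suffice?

Total = 110 + 100 + 90 + 70 + 40 + 40 + 30 + 30 + 20 + 20 + 20 = 570 m.
Lower bound: ⌈570/120⌉ = 5 paper rolls.
A packing using 5 paper rolls:
  roll 1: 110 = 110
  roll 2: 100 + 20 = 120
  roll 3: 90 + 30 = 120
  roll 4: 70 + 40 = 110
  roll 5: 40 + 30 + 20 + 20 = 110
This matches the lower bound, so 5 is optimal.

5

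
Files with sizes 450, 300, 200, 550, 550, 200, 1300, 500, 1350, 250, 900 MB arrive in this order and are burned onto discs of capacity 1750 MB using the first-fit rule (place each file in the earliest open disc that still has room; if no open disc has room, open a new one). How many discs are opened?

5

  450 → disc 1 (new)  [load 450/1750]
  300 → disc 1  [load 750/1750]
  200 → disc 1  [load 950/1750]
  550 → disc 1  [load 1500/1750]
  550 → disc 2 (new)  [load 550/1750]
  200 → disc 1  [load 1700/1750]
  1300 → disc 3 (new)  [load 1300/1750]
  500 → disc 2  [load 1050/1750]
  1350 → disc 4 (new)  [load 1350/1750]
  250 → disc 2  [load 1300/1750]
  900 → disc 5 (new)  [load 900/1750]
5 discs opened.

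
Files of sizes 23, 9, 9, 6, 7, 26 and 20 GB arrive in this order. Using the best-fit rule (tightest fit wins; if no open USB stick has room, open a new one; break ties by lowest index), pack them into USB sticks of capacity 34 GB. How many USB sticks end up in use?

4

  23 → USB stick 1 (new)  [load 23/34]
  9 → USB stick 1  [load 32/34]
  9 → USB stick 2 (new)  [load 9/34]
  6 → USB stick 2  [load 15/34]
  7 → USB stick 2  [load 22/34]
  26 → USB stick 3 (new)  [load 26/34]
  20 → USB stick 4 (new)  [load 20/34]
4 USB sticks opened.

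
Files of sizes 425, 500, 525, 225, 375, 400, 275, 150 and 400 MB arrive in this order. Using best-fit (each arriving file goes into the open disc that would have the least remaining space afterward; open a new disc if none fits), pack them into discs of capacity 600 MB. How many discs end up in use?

7

  425 → disc 1 (new)  [load 425/600]
  500 → disc 2 (new)  [load 500/600]
  525 → disc 3 (new)  [load 525/600]
  225 → disc 4 (new)  [load 225/600]
  375 → disc 4  [load 600/600]
  400 → disc 5 (new)  [load 400/600]
  275 → disc 6 (new)  [load 275/600]
  150 → disc 1  [load 575/600]
  400 → disc 7 (new)  [load 400/600]
7 discs opened.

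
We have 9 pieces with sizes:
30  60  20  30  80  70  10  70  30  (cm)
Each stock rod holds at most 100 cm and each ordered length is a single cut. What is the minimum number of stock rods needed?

Total = 80 + 70 + 70 + 60 + 30 + 30 + 30 + 20 + 10 = 400 cm.
Lower bound: ⌈400/100⌉ = 4 stock rods.
A packing using 4 stock rods:
  stock rod 1: 80 + 20 = 100
  stock rod 2: 70 + 30 = 100
  stock rod 3: 70 + 30 = 100
  stock rod 4: 60 + 30 + 10 = 100
This matches the lower bound, so 4 is optimal.

4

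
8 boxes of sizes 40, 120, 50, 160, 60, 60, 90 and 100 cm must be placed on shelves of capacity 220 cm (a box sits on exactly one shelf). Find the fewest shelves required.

Total = 160 + 120 + 100 + 90 + 60 + 60 + 50 + 40 = 680 cm.
Lower bound: ⌈680/220⌉ = 4 shelves.
A packing using 4 shelves:
  shelf 1: 160 + 60 = 220
  shelf 2: 120 + 100 = 220
  shelf 3: 90 + 60 + 50 = 200
  shelf 4: 40 = 40
This matches the lower bound, so 4 is optimal.

4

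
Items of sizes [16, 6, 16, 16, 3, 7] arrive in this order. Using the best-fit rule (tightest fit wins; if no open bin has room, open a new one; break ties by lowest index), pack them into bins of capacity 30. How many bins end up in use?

3

  16 → bin 1 (new)  [load 16/30]
  6 → bin 1  [load 22/30]
  16 → bin 2 (new)  [load 16/30]
  16 → bin 3 (new)  [load 16/30]
  3 → bin 1  [load 25/30]
  7 → bin 2  [load 23/30]
3 bins opened.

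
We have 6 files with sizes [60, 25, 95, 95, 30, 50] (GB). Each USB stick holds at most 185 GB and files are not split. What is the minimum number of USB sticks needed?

2

Total = 95 + 95 + 60 + 50 + 30 + 25 = 355 GB.
Lower bound: ⌈355/185⌉ = 2 USB sticks.
A packing using 2 USB sticks:
  USB stick 1: 95 + 60 + 30 = 185
  USB stick 2: 95 + 50 + 25 = 170
This matches the lower bound, so 2 is optimal.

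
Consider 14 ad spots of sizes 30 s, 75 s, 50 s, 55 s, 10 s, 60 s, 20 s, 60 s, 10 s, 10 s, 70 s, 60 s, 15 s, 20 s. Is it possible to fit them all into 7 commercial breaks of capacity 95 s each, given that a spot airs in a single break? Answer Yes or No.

A valid assignment using 7 commercial breaks:
  break 1: 75 + 20 = 95
  break 2: 70 + 20 = 90
  break 3: 60 + 30 = 90
  break 4: 60 + 15 + 10 + 10 = 95
  break 5: 60 + 10 = 70
  break 6: 55 = 55
  break 7: 50 = 50
Every load is within 95 s, so 7 commercial breaks suffice.

Yes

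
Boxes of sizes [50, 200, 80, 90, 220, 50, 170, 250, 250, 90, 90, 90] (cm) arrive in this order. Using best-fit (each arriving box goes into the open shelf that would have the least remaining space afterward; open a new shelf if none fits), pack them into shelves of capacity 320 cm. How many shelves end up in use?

6

  50 → shelf 1 (new)  [load 50/320]
  200 → shelf 1  [load 250/320]
  80 → shelf 2 (new)  [load 80/320]
  90 → shelf 2  [load 170/320]
  220 → shelf 3 (new)  [load 220/320]
  50 → shelf 1  [load 300/320]
  170 → shelf 4 (new)  [load 170/320]
  250 → shelf 5 (new)  [load 250/320]
  250 → shelf 6 (new)  [load 250/320]
  90 → shelf 3  [load 310/320]
  90 → shelf 2  [load 260/320]
  90 → shelf 4  [load 260/320]
6 shelves opened.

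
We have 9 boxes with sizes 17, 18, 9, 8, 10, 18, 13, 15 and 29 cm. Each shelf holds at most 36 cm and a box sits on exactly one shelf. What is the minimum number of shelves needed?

Total = 29 + 18 + 18 + 17 + 15 + 13 + 10 + 9 + 8 = 137 cm.
Lower bound: ⌈137/36⌉ = 4 shelves.
A packing using 4 shelves:
  shelf 1: 29 = 29
  shelf 2: 18 + 18 = 36
  shelf 3: 17 + 10 + 9 = 36
  shelf 4: 15 + 13 + 8 = 36
This matches the lower bound, so 4 is optimal.

4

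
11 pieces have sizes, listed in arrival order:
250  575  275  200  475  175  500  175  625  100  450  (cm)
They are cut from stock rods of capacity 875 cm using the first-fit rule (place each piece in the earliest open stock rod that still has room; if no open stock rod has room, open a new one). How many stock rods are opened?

6

  250 → stock rod 1 (new)  [load 250/875]
  575 → stock rod 1  [load 825/875]
  275 → stock rod 2 (new)  [load 275/875]
  200 → stock rod 2  [load 475/875]
  475 → stock rod 3 (new)  [load 475/875]
  175 → stock rod 2  [load 650/875]
  500 → stock rod 4 (new)  [load 500/875]
  175 → stock rod 2  [load 825/875]
  625 → stock rod 5 (new)  [load 625/875]
  100 → stock rod 3  [load 575/875]
  450 → stock rod 6 (new)  [load 450/875]
6 stock rods opened.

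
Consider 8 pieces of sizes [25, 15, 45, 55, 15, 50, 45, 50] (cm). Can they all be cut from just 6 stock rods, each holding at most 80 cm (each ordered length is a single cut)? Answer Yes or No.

Yes

A valid assignment using 5 stock rods:
  stock rod 1: 55 + 25 = 80
  stock rod 2: 50 + 15 + 15 = 80
  stock rod 3: 50 = 50
  stock rod 4: 45 = 45
  stock rod 5: 45 = 45
That uses only 5 ≤ 6, so 6 stock rods are enough.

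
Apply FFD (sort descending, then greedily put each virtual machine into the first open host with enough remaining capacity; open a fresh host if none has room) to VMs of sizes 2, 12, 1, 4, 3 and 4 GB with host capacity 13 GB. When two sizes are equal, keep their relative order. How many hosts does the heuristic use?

Sorted descending: 12, 4, 4, 3, 2, 1.
  12 → host 1 (new)  [load 12/13]
  4 → host 2 (new)  [load 4/13]
  4 → host 2  [load 8/13]
  3 → host 2  [load 11/13]
  2 → host 2  [load 13/13]
  1 → host 1  [load 13/13]
2 hosts opened.

2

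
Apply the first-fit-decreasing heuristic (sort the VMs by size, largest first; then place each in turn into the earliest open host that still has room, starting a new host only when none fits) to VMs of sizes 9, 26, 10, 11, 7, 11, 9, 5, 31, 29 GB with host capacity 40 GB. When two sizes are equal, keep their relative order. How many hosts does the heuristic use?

4

Sorted descending: 31, 29, 26, 11, 11, 10, 9, 9, 7, 5.
  31 → host 1 (new)  [load 31/40]
  29 → host 2 (new)  [load 29/40]
  26 → host 3 (new)  [load 26/40]
  11 → host 2  [load 40/40]
  11 → host 3  [load 37/40]
  10 → host 4 (new)  [load 10/40]
  9 → host 1  [load 40/40]
  9 → host 4  [load 19/40]
  7 → host 4  [load 26/40]
  5 → host 4  [load 31/40]
4 hosts opened.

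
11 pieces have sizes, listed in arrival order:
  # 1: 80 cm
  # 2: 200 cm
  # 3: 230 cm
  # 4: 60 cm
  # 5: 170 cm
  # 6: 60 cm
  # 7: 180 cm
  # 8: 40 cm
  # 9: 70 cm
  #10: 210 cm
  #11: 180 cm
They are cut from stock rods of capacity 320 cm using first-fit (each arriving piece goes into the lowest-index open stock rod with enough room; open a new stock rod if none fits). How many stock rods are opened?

  80 → stock rod 1 (new)  [load 80/320]
  200 → stock rod 1  [load 280/320]
  230 → stock rod 2 (new)  [load 230/320]
  60 → stock rod 2  [load 290/320]
  170 → stock rod 3 (new)  [load 170/320]
  60 → stock rod 3  [load 230/320]
  180 → stock rod 4 (new)  [load 180/320]
  40 → stock rod 1  [load 320/320]
  70 → stock rod 3  [load 300/320]
  210 → stock rod 5 (new)  [load 210/320]
  180 → stock rod 6 (new)  [load 180/320]
6 stock rods opened.

6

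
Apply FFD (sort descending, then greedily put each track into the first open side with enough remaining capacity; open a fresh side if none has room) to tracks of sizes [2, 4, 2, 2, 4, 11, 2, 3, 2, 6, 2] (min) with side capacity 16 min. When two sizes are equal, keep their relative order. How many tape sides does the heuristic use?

3

Sorted descending: 11, 6, 4, 4, 3, 2, 2, 2, 2, 2, 2.
  11 → side 1 (new)  [load 11/16]
  6 → side 2 (new)  [load 6/16]
  4 → side 1  [load 15/16]
  4 → side 2  [load 10/16]
  3 → side 2  [load 13/16]
  2 → side 2  [load 15/16]
  2 → side 3 (new)  [load 2/16]
  2 → side 3  [load 4/16]
  2 → side 3  [load 6/16]
  2 → side 3  [load 8/16]
  2 → side 3  [load 10/16]
3 tape sides opened.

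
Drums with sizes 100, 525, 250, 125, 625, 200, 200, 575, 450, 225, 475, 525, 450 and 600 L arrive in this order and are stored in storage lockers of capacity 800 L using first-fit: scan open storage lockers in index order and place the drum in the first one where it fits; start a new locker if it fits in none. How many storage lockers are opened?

  100 → locker 1 (new)  [load 100/800]
  525 → locker 1  [load 625/800]
  250 → locker 2 (new)  [load 250/800]
  125 → locker 1  [load 750/800]
  625 → locker 3 (new)  [load 625/800]
  200 → locker 2  [load 450/800]
  200 → locker 2  [load 650/800]
  575 → locker 4 (new)  [load 575/800]
  450 → locker 5 (new)  [load 450/800]
  225 → locker 4  [load 800/800]
  475 → locker 6 (new)  [load 475/800]
  525 → locker 7 (new)  [load 525/800]
  450 → locker 8 (new)  [load 450/800]
  600 → locker 9 (new)  [load 600/800]
9 storage lockers opened.

9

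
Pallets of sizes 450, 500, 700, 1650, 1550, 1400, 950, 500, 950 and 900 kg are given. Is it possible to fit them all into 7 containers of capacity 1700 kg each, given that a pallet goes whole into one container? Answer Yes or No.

A valid assignment using 7 containers:
  container 1: 1650 = 1650
  container 2: 1550 = 1550
  container 3: 1400 = 1400
  container 4: 950 + 700 = 1650
  container 5: 950 + 500 = 1450
  container 6: 900 + 500 = 1400
  container 7: 450 = 450
Every load is within 1700 kg, so 7 containers suffice.

Yes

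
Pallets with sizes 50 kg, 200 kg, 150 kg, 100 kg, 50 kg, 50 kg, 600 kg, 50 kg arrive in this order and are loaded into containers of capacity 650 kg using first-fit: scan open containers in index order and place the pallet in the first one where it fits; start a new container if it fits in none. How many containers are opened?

  50 → container 1 (new)  [load 50/650]
  200 → container 1  [load 250/650]
  150 → container 1  [load 400/650]
  100 → container 1  [load 500/650]
  50 → container 1  [load 550/650]
  50 → container 1  [load 600/650]
  600 → container 2 (new)  [load 600/650]
  50 → container 1  [load 650/650]
2 containers opened.

2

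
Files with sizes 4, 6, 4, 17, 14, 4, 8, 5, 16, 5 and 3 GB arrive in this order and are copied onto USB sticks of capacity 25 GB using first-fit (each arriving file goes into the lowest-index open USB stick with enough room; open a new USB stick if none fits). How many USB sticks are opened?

4

  4 → USB stick 1 (new)  [load 4/25]
  6 → USB stick 1  [load 10/25]
  4 → USB stick 1  [load 14/25]
  17 → USB stick 2 (new)  [load 17/25]
  14 → USB stick 3 (new)  [load 14/25]
  4 → USB stick 1  [load 18/25]
  8 → USB stick 2  [load 25/25]
  5 → USB stick 1  [load 23/25]
  16 → USB stick 4 (new)  [load 16/25]
  5 → USB stick 3  [load 19/25]
  3 → USB stick 3  [load 22/25]
4 USB sticks opened.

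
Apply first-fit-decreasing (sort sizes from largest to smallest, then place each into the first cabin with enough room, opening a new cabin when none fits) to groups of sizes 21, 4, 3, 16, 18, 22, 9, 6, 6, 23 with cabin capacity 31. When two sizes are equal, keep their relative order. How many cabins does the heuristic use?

Sorted descending: 23, 22, 21, 18, 16, 9, 6, 6, 4, 3.
  23 → cabin 1 (new)  [load 23/31]
  22 → cabin 2 (new)  [load 22/31]
  21 → cabin 3 (new)  [load 21/31]
  18 → cabin 4 (new)  [load 18/31]
  16 → cabin 5 (new)  [load 16/31]
  9 → cabin 2  [load 31/31]
  6 → cabin 1  [load 29/31]
  6 → cabin 3  [load 27/31]
  4 → cabin 3  [load 31/31]
  3 → cabin 4  [load 21/31]
5 cabins opened.

5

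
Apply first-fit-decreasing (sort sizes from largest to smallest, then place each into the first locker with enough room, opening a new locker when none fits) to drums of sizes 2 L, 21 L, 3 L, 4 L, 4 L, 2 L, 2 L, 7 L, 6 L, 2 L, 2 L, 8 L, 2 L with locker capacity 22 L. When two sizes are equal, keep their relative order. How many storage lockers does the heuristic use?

Sorted descending: 21, 8, 7, 6, 4, 4, 3, 2, 2, 2, 2, 2, 2.
  21 → locker 1 (new)  [load 21/22]
  8 → locker 2 (new)  [load 8/22]
  7 → locker 2  [load 15/22]
  6 → locker 2  [load 21/22]
  4 → locker 3 (new)  [load 4/22]
  4 → locker 3  [load 8/22]
  3 → locker 3  [load 11/22]
  2 → locker 3  [load 13/22]
  2 → locker 3  [load 15/22]
  2 → locker 3  [load 17/22]
  2 → locker 3  [load 19/22]
  2 → locker 3  [load 21/22]
  2 → locker 4 (new)  [load 2/22]
4 storage lockers opened.

4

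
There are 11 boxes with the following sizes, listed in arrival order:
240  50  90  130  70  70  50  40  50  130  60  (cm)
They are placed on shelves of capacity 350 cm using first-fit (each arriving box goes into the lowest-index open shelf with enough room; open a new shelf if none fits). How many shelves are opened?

  240 → shelf 1 (new)  [load 240/350]
  50 → shelf 1  [load 290/350]
  90 → shelf 2 (new)  [load 90/350]
  130 → shelf 2  [load 220/350]
  70 → shelf 2  [load 290/350]
  70 → shelf 3 (new)  [load 70/350]
  50 → shelf 1  [load 340/350]
  40 → shelf 2  [load 330/350]
  50 → shelf 3  [load 120/350]
  130 → shelf 3  [load 250/350]
  60 → shelf 3  [load 310/350]
3 shelves opened.

3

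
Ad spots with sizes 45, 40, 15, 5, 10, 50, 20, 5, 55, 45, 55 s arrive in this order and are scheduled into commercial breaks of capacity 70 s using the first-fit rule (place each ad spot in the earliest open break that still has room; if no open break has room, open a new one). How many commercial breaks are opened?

6

  45 → break 1 (new)  [load 45/70]
  40 → break 2 (new)  [load 40/70]
  15 → break 1  [load 60/70]
  5 → break 1  [load 65/70]
  10 → break 2  [load 50/70]
  50 → break 3 (new)  [load 50/70]
  20 → break 2  [load 70/70]
  5 → break 1  [load 70/70]
  55 → break 4 (new)  [load 55/70]
  45 → break 5 (new)  [load 45/70]
  55 → break 6 (new)  [load 55/70]
6 commercial breaks opened.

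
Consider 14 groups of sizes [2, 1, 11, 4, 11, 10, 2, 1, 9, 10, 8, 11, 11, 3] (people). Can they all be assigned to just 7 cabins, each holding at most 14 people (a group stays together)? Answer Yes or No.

No

Total = 94 people; ⌈94/14⌉ = 7.
8 groups each exceed half the capacity and cannot share a cabin, forcing at least 8 cabins.
At least 8 cabins are required, but only 7 are allowed.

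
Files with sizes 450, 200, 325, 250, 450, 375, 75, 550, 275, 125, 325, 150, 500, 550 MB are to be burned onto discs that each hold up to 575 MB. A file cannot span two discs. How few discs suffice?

Total = 550 + 550 + 500 + 450 + 450 + 375 + 325 + 325 + 275 + 250 + 200 + 150 + 125 + 75 = 4600 MB.
Lower bound: ⌈4600/575⌉ = 8 discs.
A packing using 9 discs:
  disc 1: 550 = 550
  disc 2: 550 = 550
  disc 3: 500 + 75 = 575
  disc 4: 450 + 125 = 575
  disc 5: 450 = 450
  disc 6: 375 + 200 = 575
  disc 7: 325 + 250 = 575
  disc 8: 325 + 150 = 475
  disc 9: 275 = 275
No arrangement into 8 discs stays within capacity, so 9 is optimal.

9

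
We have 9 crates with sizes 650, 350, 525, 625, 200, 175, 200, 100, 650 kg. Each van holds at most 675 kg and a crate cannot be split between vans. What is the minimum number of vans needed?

6

Total = 650 + 650 + 625 + 525 + 350 + 200 + 200 + 175 + 100 = 3475 kg.
Lower bound: ⌈3475/675⌉ = 6 vans.
A packing using 6 vans:
  van 1: 650 = 650
  van 2: 650 = 650
  van 3: 625 = 625
  van 4: 525 + 100 = 625
  van 5: 350 + 200 = 550
  van 6: 200 + 175 = 375
This matches the lower bound, so 6 is optimal.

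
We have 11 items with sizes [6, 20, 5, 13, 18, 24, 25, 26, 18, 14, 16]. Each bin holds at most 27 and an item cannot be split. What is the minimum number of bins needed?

Total = 26 + 25 + 24 + 20 + 18 + 18 + 16 + 14 + 13 + 6 + 5 = 185.
Lower bound: ⌈185/27⌉ = 7 bins.
Also, 8 items each exceed 27/2, and no two of those can share a bin, so at least 8 bins are needed.
A packing using 8 bins:
  bin 1: 26 = 26
  bin 2: 25 = 25
  bin 3: 24 = 24
  bin 4: 20 + 6 = 26
  bin 5: 18 + 5 = 23
  bin 6: 18 = 18
  bin 7: 16 = 16
  bin 8: 14 + 13 = 27
This matches the lower bound, so 8 is optimal.

8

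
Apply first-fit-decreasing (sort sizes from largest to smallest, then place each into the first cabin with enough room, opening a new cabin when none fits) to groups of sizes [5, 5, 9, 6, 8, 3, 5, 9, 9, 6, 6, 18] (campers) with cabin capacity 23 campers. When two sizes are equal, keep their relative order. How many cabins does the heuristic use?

Sorted descending: 18, 9, 9, 9, 8, 6, 6, 6, 5, 5, 5, 3.
  18 → cabin 1 (new)  [load 18/23]
  9 → cabin 2 (new)  [load 9/23]
  9 → cabin 2  [load 18/23]
  9 → cabin 3 (new)  [load 9/23]
  8 → cabin 3  [load 17/23]
  6 → cabin 3  [load 23/23]
  6 → cabin 4 (new)  [load 6/23]
  6 → cabin 4  [load 12/23]
  5 → cabin 1  [load 23/23]
  5 → cabin 2  [load 23/23]
  5 → cabin 4  [load 17/23]
  3 → cabin 4  [load 20/23]
4 cabins opened.

4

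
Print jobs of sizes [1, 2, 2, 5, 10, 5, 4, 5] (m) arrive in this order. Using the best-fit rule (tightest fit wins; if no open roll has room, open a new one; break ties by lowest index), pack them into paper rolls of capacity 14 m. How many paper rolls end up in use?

3

  1 → roll 1 (new)  [load 1/14]
  2 → roll 1  [load 3/14]
  2 → roll 1  [load 5/14]
  5 → roll 1  [load 10/14]
  10 → roll 2 (new)  [load 10/14]
  5 → roll 3 (new)  [load 5/14]
  4 → roll 1  [load 14/14]
  5 → roll 3  [load 10/14]
3 paper rolls opened.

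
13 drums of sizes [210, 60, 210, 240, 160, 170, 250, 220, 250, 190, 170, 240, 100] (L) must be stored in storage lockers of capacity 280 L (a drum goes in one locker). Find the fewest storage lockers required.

11

Total = 250 + 250 + 240 + 240 + 220 + 210 + 210 + 190 + 170 + 170 + 160 + 100 + 60 = 2470 L.
Lower bound: ⌈2470/280⌉ = 9 storage lockers.
Also, 11 drums each exceed 140 L, and no two of those can share a locker, so at least 11 storage lockers are needed.
A packing using 11 storage lockers:
  locker 1: 250 = 250
  locker 2: 250 = 250
  locker 3: 240 = 240
  locker 4: 240 = 240
  locker 5: 220 + 60 = 280
  locker 6: 210 = 210
  locker 7: 210 = 210
  locker 8: 190 = 190
  locker 9: 170 + 100 = 270
  locker 10: 170 = 170
  locker 11: 160 = 160
This matches the lower bound, so 11 is optimal.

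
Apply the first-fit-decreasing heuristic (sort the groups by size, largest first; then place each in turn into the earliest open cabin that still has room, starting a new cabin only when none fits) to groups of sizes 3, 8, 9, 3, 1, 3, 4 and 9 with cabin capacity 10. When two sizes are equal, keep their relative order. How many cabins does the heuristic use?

5

Sorted descending: 9, 9, 8, 4, 3, 3, 3, 1.
  9 → cabin 1 (new)  [load 9/10]
  9 → cabin 2 (new)  [load 9/10]
  8 → cabin 3 (new)  [load 8/10]
  4 → cabin 4 (new)  [load 4/10]
  3 → cabin 4  [load 7/10]
  3 → cabin 4  [load 10/10]
  3 → cabin 5 (new)  [load 3/10]
  1 → cabin 1  [load 10/10]
5 cabins opened.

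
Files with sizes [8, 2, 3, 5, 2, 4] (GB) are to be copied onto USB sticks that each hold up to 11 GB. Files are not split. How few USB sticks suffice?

3

Total = 8 + 5 + 4 + 3 + 2 + 2 = 24 GB.
Lower bound: ⌈24/11⌉ = 3 USB sticks.
A packing using 3 USB sticks:
  USB stick 1: 8 + 3 = 11
  USB stick 2: 5 + 4 + 2 = 11
  USB stick 3: 2 = 2
This matches the lower bound, so 3 is optimal.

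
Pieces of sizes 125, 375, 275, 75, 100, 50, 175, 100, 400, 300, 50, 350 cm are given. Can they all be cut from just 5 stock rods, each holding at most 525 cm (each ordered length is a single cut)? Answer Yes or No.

A valid assignment using 5 stock rods:
  stock rod 1: 400 + 125 = 525
  stock rod 2: 375 + 100 + 50 = 525
  stock rod 3: 350 + 175 = 525
  stock rod 4: 300 + 100 + 75 + 50 = 525
  stock rod 5: 275 = 275
Every load is within 525 cm, so 5 stock rods suffice.

Yes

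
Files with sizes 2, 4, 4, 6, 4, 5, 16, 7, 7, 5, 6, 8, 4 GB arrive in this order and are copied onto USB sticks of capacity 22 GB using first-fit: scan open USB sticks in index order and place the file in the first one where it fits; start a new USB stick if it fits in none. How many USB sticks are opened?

  2 → USB stick 1 (new)  [load 2/22]
  4 → USB stick 1  [load 6/22]
  4 → USB stick 1  [load 10/22]
  6 → USB stick 1  [load 16/22]
  4 → USB stick 1  [load 20/22]
  5 → USB stick 2 (new)  [load 5/22]
  16 → USB stick 2  [load 21/22]
  7 → USB stick 3 (new)  [load 7/22]
  7 → USB stick 3  [load 14/22]
  5 → USB stick 3  [load 19/22]
  6 → USB stick 4 (new)  [load 6/22]
  8 → USB stick 4  [load 14/22]
  4 → USB stick 4  [load 18/22]
4 USB sticks opened.

4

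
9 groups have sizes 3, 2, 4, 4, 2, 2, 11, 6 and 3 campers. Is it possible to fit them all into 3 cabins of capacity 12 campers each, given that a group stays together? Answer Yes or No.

Total = 37 campers; ⌈37/12⌉ = 4.
At least 4 cabins are required, but only 3 are allowed.

No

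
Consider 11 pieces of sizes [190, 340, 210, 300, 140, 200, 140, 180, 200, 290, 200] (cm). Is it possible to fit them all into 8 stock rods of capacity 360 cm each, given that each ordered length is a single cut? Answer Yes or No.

Total = 2390 cm; ⌈2390/360⌉ = 7.
8 pieces each exceed half the capacity and cannot share a stock rod, forcing at least 8 stock rods.
The bound of 8 does not rule out 8, but exhaustive search shows no assignment into 8 stock rods of capacity 360 cm exists — the minimum is 9.

No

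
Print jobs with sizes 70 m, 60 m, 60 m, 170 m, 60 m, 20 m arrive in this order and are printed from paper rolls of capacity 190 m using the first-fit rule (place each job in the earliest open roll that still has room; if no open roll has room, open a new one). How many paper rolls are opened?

3

  70 → roll 1 (new)  [load 70/190]
  60 → roll 1  [load 130/190]
  60 → roll 1  [load 190/190]
  170 → roll 2 (new)  [load 170/190]
  60 → roll 3 (new)  [load 60/190]
  20 → roll 2  [load 190/190]
3 paper rolls opened.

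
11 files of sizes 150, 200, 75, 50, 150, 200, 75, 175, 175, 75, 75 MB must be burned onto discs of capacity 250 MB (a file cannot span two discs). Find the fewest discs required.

6

Total = 200 + 200 + 175 + 175 + 150 + 150 + 75 + 75 + 75 + 75 + 50 = 1400 MB.
Lower bound: ⌈1400/250⌉ = 6 discs.
A packing using 6 discs:
  disc 1: 200 + 50 = 250
  disc 2: 200 = 200
  disc 3: 175 + 75 = 250
  disc 4: 175 + 75 = 250
  disc 5: 150 + 75 = 225
  disc 6: 150 + 75 = 225
This matches the lower bound, so 6 is optimal.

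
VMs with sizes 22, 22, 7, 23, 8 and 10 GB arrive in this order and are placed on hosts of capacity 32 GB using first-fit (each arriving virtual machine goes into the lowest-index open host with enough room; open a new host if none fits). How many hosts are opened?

4

  22 → host 1 (new)  [load 22/32]
  22 → host 2 (new)  [load 22/32]
  7 → host 1  [load 29/32]
  23 → host 3 (new)  [load 23/32]
  8 → host 2  [load 30/32]
  10 → host 4 (new)  [load 10/32]
4 hosts opened.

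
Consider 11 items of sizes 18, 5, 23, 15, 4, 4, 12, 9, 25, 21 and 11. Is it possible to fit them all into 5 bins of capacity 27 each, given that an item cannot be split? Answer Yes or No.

Total = 147; ⌈147/27⌉ = 6.
At least 6 bins are required, but only 5 are allowed.

No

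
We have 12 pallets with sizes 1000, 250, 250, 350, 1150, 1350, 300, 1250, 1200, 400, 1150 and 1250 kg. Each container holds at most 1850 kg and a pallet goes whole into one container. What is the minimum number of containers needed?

Total = 1350 + 1250 + 1250 + 1200 + 1150 + 1150 + 1000 + 400 + 350 + 300 + 250 + 250 = 9900 kg.
Lower bound: ⌈9900/1850⌉ = 6 containers.
Also, 7 pallets each exceed 925 kg, and no two of those can share a container, so at least 7 containers are needed.
A packing using 7 containers:
  container 1: 1350 + 400 = 1750
  container 2: 1250 + 350 + 250 = 1850
  container 3: 1250 + 300 + 250 = 1800
  container 4: 1200 = 1200
  container 5: 1150 = 1150
  container 6: 1150 = 1150
  container 7: 1000 = 1000
This matches the lower bound, so 7 is optimal.

7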